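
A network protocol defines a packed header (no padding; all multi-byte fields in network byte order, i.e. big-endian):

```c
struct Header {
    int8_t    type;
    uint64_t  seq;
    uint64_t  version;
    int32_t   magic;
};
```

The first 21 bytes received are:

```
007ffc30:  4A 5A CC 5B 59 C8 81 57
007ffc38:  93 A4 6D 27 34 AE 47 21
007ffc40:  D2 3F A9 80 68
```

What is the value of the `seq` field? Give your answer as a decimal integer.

`seq` follows `type` (1 byte), so it starts at byte offset 1 and occupies 8 bytes.
Bytes at offsets 1..8: 5A CC 5B 59 C8 81 57 93.
Big-endian: lowest address holds the most-significant byte.
The bytes are already most-significant first: 0x5ACC5B59C8815793.
0x5ACC5B59C8815793 = 6542704799836624787.

6542704799836624787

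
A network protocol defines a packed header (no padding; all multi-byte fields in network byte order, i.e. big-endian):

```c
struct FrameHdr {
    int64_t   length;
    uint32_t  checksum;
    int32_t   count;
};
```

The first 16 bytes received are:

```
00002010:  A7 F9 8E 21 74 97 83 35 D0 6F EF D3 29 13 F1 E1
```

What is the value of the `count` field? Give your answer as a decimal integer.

689172961

`count` follows `length` (8 B), `checksum` (4 B), so it starts at offset 8 + 4 = 12 and occupies 4 bytes.
Bytes at offsets 12..15: 29 13 F1 E1.
Big-endian: lowest address holds the most-significant byte.
The bytes are already most-significant first: 0x2913F1E1.
0x2913F1E1 = 689172961.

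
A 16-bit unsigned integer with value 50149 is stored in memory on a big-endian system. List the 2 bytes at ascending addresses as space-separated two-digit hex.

C3 E5

50149 in hexadecimal, padded to 16 bits, is 0xC3E5.
Split into bytes (most-significant first): C3 E5.
In big-endian order the high byte comes first in memory.
So the memory order matches the most-significant-first order: C3 E5.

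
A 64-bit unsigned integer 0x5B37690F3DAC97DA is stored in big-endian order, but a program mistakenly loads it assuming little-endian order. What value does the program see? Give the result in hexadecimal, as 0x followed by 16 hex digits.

Stored big-endian, the bytes at ascending addresses are 5B 37 69 0F 3D AC 97 DA.
Read back as little-endian, the first byte is least significant, giving 0xDA97AC3D0F69375B.

0xDA97AC3D0F69375B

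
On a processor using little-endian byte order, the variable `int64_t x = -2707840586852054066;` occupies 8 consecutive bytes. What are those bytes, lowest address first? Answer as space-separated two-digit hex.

CE 4B 4C 40 55 D1 6B DA

Two's complement of -2707840586852054066 in 64 bits: 2707840586852054066 = 0x25942EAABFB3B432; invert → 0xDA6BD155404C4BCD; add 1 → 0xDA6BD155404C4BCE.
Split into bytes (most-significant first): DA 6B D1 55 40 4C 4B CE.
Little-endian stores the least-significant byte at the lowest address.
So at ascending addresses the bytes are CE 4B 4C 40 55 D1 6B DA.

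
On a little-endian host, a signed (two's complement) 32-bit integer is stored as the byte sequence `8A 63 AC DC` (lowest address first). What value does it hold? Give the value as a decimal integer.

-592682102

Little-endian stores the least-significant byte at the lowest address.
Reassemble most-significant byte first: DC AC 63 8A → 0xDCAC638A.
Top bit is set, so as a signed 32-bit value this is 0xDCAC638A − 2^32 = -592682102.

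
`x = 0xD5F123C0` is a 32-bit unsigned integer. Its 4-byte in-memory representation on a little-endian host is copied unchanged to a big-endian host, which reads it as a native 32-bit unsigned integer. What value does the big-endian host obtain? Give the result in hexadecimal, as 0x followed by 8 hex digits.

Stored little-endian, the bytes at ascending addresses are C0 23 F1 D5.
Read back as big-endian, the last byte is least significant, giving 0xC023F1D5.

0xC023F1D5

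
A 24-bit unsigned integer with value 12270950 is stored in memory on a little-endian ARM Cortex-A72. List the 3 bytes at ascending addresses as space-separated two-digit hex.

12270950 in hexadecimal, padded to 24 bits, is 0xBB3D66.
Split into bytes (most-significant first): BB 3D 66.
In little-endian order the low byte comes first in memory.
So at ascending addresses the bytes are 66 3D BB.

66 3D BB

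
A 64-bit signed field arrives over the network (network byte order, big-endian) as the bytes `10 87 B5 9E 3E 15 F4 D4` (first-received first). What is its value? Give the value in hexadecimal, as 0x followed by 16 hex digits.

Big-endian stores the most-significant byte at the lowest address.
The bytes are already most-significant first: 0x1087B59E3E15F4D4.

0x1087B59E3E15F4D4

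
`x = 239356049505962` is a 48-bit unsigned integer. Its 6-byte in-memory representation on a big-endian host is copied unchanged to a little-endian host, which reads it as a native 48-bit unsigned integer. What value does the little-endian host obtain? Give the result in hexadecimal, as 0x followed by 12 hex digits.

0xAA3E4E6CB1D9

239356049505962 in 48-bit hexadecimal is 0xD9B16C4E3EAA.
Stored big-endian, the bytes at ascending addresses are D9 B1 6C 4E 3E AA.
Read back as little-endian, the first byte is least significant, giving 0xAA3E4E6CB1D9.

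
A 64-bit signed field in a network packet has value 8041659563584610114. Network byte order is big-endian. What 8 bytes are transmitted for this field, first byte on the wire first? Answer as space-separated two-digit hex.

8041659563584610114 in hexadecimal, padded to 64 bits, is 0x6F99B6C43C155F42.
Split into bytes (most-significant first): 6F 99 B6 C4 3C 15 5F 42.
Big-endian: lowest address holds the most-significant byte.
So the memory order matches the most-significant-first order: 6F 99 B6 C4 3C 15 5F 42.

6F 99 B6 C4 3C 15 5F 42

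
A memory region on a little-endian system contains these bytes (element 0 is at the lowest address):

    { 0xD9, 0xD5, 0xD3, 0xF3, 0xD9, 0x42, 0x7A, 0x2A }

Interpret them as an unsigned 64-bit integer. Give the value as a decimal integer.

3060832400617756121

Little-endian stores the least-significant byte at the lowest address.
Reassemble most-significant byte first: 2A 7A 42 D9 F3 D3 D5 D9 → 0x2A7A42D9F3D3D5D9.
0x2A7A42D9F3D3D5D9 = 3060832400617756121.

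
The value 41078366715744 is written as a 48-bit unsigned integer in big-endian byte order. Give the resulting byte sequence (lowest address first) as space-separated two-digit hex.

25 5C 4D 74 BF 60

41078366715744 in hexadecimal, padded to 48 bits, is 0x255C4D74BF60.
Split into bytes (most-significant first): 25 5C 4D 74 BF 60.
Big-endian: lowest address holds the most-significant byte.
So the memory order matches the most-significant-first order: 25 5C 4D 74 BF 60.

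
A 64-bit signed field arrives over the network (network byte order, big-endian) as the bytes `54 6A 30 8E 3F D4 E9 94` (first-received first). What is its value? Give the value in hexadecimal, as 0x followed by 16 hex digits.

0x546A308E3FD4E994

Big-endian: lowest address holds the most-significant byte.
The bytes are already most-significant first: 0x546A308E3FD4E994.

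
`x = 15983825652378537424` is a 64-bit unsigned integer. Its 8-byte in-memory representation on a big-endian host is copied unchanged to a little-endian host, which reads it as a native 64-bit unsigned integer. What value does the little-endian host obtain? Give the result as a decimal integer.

15983825652378537424 in 64-bit hexadecimal is 0xDDD1F4BEB1CC8DD0.
Stored big-endian, the bytes at ascending addresses are DD D1 F4 BE B1 CC 8D D0.
Read back as little-endian, the first byte is least significant, giving 0xD08DCCB1BEF4D1DD.
0xD08DCCB1BEF4D1DD = 15027892595390206429.

15027892595390206429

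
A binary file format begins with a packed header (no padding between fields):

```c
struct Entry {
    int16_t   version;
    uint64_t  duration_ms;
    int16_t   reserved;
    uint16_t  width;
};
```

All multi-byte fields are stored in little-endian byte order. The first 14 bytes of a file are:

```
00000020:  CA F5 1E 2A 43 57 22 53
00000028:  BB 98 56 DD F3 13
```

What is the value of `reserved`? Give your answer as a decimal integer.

`reserved` follows `version` (2 B), `duration_ms` (8 B), so it starts at offset 2 + 8 = 10 and occupies 2 bytes.
Bytes at offsets 10..11: 56 DD.
In little-endian order the low byte comes first in memory.
Reassemble most-significant byte first: DD 56 → 0xDD56.
Top bit is set, so as a signed 16-bit value this is 0xDD56 − 2^16 = -8874.

-8874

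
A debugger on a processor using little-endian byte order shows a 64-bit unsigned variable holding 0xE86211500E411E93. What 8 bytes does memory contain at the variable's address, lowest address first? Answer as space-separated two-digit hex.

93 1E 41 0E 50 11 62 E8

Split into bytes (most-significant first): E8 62 11 50 0E 41 1E 93.
Little-endian stores the least-significant byte at the lowest address.
So at ascending addresses the bytes are 93 1E 41 0E 50 11 62 E8.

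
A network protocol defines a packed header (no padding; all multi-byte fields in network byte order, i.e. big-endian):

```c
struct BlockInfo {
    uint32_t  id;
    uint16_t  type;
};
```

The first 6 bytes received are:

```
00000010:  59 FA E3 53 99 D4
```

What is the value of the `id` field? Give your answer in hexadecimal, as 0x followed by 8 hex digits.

`id` is the first field, at byte offset 0, occupying 4 bytes.
Bytes at offsets 0..3: 59 FA E3 53.
In big-endian order the high byte comes first in memory.
The bytes are already most-significant first: 0x59FAE353.

0x59FAE353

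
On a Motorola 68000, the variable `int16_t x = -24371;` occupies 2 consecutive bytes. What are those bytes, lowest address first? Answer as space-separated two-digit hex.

Two's complement of -24371 in 16 bits: 24371 = 0x5F33; invert → 0xA0CC; add 1 → 0xA0CD.
Split into bytes (most-significant first): A0 CD.
Big-endian: lowest address holds the most-significant byte.
So the memory order matches the most-significant-first order: A0 CD.

A0 CD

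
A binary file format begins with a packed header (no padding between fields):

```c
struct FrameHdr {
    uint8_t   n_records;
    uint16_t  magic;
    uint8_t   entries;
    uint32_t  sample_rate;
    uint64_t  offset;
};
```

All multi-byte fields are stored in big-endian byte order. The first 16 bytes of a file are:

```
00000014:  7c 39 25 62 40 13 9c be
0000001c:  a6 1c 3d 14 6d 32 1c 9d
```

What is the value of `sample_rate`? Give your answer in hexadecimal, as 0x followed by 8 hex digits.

`sample_rate` follows `n_records` (1 B), `magic` (2 B), `entries` (1 B), so it starts at offset 1 + 2 + 1 = 4 and occupies 4 bytes.
Bytes at offsets 4..7: 40 13 9C BE.
In big-endian order the high byte comes first in memory.
The bytes are already most-significant first: 0x40139CBE.

0x40139CBE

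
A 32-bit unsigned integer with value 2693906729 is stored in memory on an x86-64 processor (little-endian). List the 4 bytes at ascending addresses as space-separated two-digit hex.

29 C1 91 A0

2693906729 in hexadecimal, padded to 32 bits, is 0xA091C129.
Split into bytes (most-significant first): A0 91 C1 29.
Little-endian: lowest address holds the least-significant byte.
So at ascending addresses the bytes are 29 C1 91 A0.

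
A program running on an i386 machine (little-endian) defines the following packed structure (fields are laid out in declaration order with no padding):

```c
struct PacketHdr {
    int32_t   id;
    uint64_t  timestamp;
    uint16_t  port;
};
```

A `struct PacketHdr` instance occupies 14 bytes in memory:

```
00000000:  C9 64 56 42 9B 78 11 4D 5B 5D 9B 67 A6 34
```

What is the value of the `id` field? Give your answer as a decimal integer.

1112958153

`id` is the first field, at byte offset 0, occupying 4 bytes.
Bytes at offsets 0..3: C9 64 56 42.
In little-endian order the low byte comes first in memory.
Reassemble most-significant byte first: 42 56 64 C9 → 0x425664C9.
0x425664C9 = 1112958153.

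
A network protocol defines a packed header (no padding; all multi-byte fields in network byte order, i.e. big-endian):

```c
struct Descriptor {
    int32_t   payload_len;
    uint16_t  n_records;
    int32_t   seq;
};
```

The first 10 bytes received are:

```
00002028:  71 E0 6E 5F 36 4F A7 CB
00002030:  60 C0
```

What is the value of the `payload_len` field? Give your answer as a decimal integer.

`payload_len` is the first field, at byte offset 0, occupying 4 bytes.
Bytes at offsets 0..3: 71 E0 6E 5F.
Big-endian: lowest address holds the most-significant byte.
The bytes are already most-significant first: 0x71E06E5F.
0x71E06E5F = 1910533727.

1910533727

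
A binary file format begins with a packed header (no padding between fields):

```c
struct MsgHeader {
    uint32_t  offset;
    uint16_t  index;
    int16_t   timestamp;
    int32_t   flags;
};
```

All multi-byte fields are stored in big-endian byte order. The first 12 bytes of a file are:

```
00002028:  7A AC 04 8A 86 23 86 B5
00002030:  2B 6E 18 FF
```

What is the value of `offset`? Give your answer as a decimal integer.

2058093706

`offset` is the first field, at byte offset 0, occupying 4 bytes.
Bytes at offsets 0..3: 7A AC 04 8A.
Big-endian stores the most-significant byte at the lowest address.
The bytes are already most-significant first: 0x7AAC048A.
0x7AAC048A = 2058093706.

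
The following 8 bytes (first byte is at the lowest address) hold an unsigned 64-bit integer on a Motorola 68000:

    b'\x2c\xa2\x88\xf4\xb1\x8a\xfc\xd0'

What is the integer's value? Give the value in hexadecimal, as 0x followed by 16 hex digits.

0x2CA288F4B18AFCD0

Big-endian stores the most-significant byte at the lowest address.
The bytes are already most-significant first: 0x2CA288F4B18AFCD0.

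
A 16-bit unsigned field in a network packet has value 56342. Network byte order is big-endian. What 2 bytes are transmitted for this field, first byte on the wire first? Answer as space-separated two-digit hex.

56342 in hexadecimal, padded to 16 bits, is 0xDC16.
Split into bytes (most-significant first): DC 16.
Big-endian stores the most-significant byte at the lowest address.
So the memory order matches the most-significant-first order: DC 16.

DC 16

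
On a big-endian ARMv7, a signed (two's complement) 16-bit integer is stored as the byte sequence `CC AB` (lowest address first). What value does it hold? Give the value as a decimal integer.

Big-endian: lowest address holds the most-significant byte.
The bytes are already most-significant first: 0xCCAB.
Top bit is set, so as a signed 16-bit value this is 0xCCAB − 2^16 = -13141.

-13141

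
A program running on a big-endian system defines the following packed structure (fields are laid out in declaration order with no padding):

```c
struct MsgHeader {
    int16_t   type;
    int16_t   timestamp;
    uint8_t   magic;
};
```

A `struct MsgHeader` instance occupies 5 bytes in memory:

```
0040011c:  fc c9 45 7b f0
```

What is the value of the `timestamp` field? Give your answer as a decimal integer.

`timestamp` follows `type` (2 bytes), so it starts at byte offset 2 and occupies 2 bytes.
Bytes at offsets 2..3: 45 7B.
Big-endian: lowest address holds the most-significant byte.
The bytes are already most-significant first: 0x457B.
0x457B = 17787.

17787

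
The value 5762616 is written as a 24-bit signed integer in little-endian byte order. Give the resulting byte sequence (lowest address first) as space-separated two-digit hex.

5762616 in hexadecimal, padded to 24 bits, is 0x57EE38.
Split into bytes (most-significant first): 57 EE 38.
Little-endian: lowest address holds the least-significant byte.
So at ascending addresses the bytes are 38 EE 57.

38 EE 57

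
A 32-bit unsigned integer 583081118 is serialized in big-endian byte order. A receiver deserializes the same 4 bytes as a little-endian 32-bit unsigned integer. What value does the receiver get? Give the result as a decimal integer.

2652684578

583081118 in 32-bit hexadecimal is 0x22C11C9E.
Stored big-endian, the bytes at ascending addresses are 22 C1 1C 9E.
Read back as little-endian, the first byte is least significant, giving 0x9E1CC122.
0x9E1CC122 = 2652684578.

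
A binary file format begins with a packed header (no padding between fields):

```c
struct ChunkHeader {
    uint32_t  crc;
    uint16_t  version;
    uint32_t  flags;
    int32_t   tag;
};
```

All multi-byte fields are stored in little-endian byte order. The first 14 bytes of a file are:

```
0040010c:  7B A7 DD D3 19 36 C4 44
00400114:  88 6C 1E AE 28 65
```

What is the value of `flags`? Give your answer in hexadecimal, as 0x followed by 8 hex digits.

`flags` follows `crc` (4 B), `version` (2 B), so it starts at offset 4 + 2 = 6 and occupies 4 bytes.
Bytes at offsets 6..9: C4 44 88 6C.
Little-endian: lowest address holds the least-significant byte.
Reassemble most-significant byte first: 6C 88 44 C4 → 0x6C8844C4.

0x6C8844C4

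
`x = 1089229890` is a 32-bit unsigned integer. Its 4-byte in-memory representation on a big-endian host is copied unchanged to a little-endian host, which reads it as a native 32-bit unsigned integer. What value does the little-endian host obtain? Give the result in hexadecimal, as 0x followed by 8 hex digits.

0x4254EC40

1089229890 in 32-bit hexadecimal is 0x40EC5442.
Stored big-endian, the bytes at ascending addresses are 40 EC 54 42.
Read back as little-endian, the first byte is least significant, giving 0x4254EC40.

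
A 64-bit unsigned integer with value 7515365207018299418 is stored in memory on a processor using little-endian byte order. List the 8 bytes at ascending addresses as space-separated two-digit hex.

1A E0 A7 71 D6 F0 4B 68

7515365207018299418 in hexadecimal, padded to 64 bits, is 0x684BF0D671A7E01A.
Split into bytes (most-significant first): 68 4B F0 D6 71 A7 E0 1A.
Little-endian stores the least-significant byte at the lowest address.
So at ascending addresses the bytes are 1A E0 A7 71 D6 F0 4B 68.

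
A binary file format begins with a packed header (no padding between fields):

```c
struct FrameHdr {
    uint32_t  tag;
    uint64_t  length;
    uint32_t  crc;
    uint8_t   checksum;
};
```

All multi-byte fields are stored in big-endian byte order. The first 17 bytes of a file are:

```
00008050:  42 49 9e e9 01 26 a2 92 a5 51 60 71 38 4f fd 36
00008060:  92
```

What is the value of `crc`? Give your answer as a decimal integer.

`crc` follows `tag` (4 B), `length` (8 B), so it starts at offset 4 + 8 = 12 and occupies 4 bytes.
Bytes at offsets 12..15: 38 4F FD 36.
In big-endian order the high byte comes first in memory.
The bytes are already most-significant first: 0x384FFD36.
0x384FFD36 = 944766262.

944766262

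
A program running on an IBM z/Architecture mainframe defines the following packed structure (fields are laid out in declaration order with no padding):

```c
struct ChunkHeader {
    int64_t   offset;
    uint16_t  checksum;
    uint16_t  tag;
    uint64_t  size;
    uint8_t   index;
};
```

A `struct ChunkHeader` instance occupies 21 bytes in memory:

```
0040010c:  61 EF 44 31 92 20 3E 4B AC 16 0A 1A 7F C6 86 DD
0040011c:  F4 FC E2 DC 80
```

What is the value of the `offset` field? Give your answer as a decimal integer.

7056934120808529483

`offset` is the first field, at byte offset 0, occupying 8 bytes.
Bytes at offsets 0..7: 61 EF 44 31 92 20 3E 4B.
In big-endian order the high byte comes first in memory.
The bytes are already most-significant first: 0x61EF443192203E4B.
0x61EF443192203E4B = 7056934120808529483.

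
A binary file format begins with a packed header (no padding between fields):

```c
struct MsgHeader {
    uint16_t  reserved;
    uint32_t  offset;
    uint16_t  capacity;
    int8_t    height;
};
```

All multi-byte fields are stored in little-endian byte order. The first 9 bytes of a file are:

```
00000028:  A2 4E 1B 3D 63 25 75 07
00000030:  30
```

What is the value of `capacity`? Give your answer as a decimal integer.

`capacity` follows `reserved` (2 B), `offset` (4 B), so it starts at offset 2 + 4 = 6 and occupies 2 bytes.
Bytes at offsets 6..7: 75 07.
Little-endian stores the least-significant byte at the lowest address.
Reassemble most-significant byte first: 07 75 → 0x0775.
0x0775 = 1909.

1909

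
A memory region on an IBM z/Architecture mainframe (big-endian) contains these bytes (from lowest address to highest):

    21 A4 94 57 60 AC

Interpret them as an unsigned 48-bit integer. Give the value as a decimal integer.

Big-endian: lowest address holds the most-significant byte.
The bytes are already most-significant first: 0x21A4945760AC.
0x21A4945760AC = 36990747107500.

36990747107500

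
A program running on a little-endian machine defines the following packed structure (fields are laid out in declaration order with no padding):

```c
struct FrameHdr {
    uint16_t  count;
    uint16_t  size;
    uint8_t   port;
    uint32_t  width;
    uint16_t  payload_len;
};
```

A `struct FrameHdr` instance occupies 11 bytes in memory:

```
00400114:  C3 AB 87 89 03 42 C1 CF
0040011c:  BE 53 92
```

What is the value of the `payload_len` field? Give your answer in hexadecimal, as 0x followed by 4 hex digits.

`payload_len` follows `count` (2 B), `size` (2 B), `port` (1 B), `width` (4 B), so it starts at offset 2 + 2 + 1 + 4 = 9 and occupies 2 bytes.
Bytes at offsets 9..10: 53 92.
Little-endian: lowest address holds the least-significant byte.
Reassemble most-significant byte first: 92 53 → 0x9253.

0x9253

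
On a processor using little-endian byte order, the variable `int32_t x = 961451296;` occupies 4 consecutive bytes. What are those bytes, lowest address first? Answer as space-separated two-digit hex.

20 95 4E 39

961451296 in hexadecimal, padded to 32 bits, is 0x394E9520.
Split into bytes (most-significant first): 39 4E 95 20.
Little-endian stores the least-significant byte at the lowest address.
So at ascending addresses the bytes are 20 95 4E 39.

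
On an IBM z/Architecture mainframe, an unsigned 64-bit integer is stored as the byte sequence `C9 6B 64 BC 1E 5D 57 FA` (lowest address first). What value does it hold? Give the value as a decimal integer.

14513804983257618426

In big-endian order the high byte comes first in memory.
The bytes are already most-significant first: 0xC96B64BC1E5D57FA.
0xC96B64BC1E5D57FA = 14513804983257618426.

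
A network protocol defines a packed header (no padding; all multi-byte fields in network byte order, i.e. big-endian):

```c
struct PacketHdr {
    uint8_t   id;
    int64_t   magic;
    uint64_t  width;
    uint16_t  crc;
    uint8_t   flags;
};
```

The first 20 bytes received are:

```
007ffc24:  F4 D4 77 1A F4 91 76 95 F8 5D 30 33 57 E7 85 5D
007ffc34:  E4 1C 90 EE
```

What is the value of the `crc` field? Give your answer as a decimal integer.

7312

`crc` follows `id` (1 B), `magic` (8 B), `width` (8 B), so it starts at offset 1 + 8 + 8 = 17 and occupies 2 bytes.
Bytes at offsets 17..18: 1C 90.
In big-endian order the high byte comes first in memory.
The bytes are already most-significant first: 0x1C90.
0x1C90 = 7312.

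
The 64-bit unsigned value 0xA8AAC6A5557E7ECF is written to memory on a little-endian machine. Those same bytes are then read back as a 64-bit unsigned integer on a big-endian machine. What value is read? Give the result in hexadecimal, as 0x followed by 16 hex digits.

0xCF7E7E55A5C6AAA8

Stored little-endian, the bytes at ascending addresses are CF 7E 7E 55 A5 C6 AA A8.
Read back as big-endian, the last byte is least significant, giving 0xCF7E7E55A5C6AAA8.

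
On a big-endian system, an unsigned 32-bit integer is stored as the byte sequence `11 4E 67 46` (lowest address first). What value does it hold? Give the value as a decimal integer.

290350918

In big-endian order the high byte comes first in memory.
The bytes are already most-significant first: 0x114E6746.
0x114E6746 = 290350918.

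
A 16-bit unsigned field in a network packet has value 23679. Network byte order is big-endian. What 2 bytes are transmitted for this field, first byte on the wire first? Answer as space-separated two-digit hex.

23679 in hexadecimal, padded to 16 bits, is 0x5C7F.
Split into bytes (most-significant first): 5C 7F.
In big-endian order the high byte comes first in memory.
So the memory order matches the most-significant-first order: 5C 7F.

5C 7F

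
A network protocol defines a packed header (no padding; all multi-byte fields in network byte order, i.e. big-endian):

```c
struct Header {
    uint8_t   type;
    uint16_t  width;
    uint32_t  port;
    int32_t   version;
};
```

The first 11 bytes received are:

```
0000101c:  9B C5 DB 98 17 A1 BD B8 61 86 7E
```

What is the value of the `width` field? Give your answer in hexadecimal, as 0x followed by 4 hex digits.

0xC5DB

`width` follows `type` (1 byte), so it starts at byte offset 1 and occupies 2 bytes.
Bytes at offsets 1..2: C5 DB.
In big-endian order the high byte comes first in memory.
The bytes are already most-significant first: 0xC5DB.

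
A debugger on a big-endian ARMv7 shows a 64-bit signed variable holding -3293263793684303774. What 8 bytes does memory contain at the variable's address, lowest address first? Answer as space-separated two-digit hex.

Two's complement of -3293263793684303774 in 64 bits: 3293263793684303774 = 0x2DB405F8CE354F9E; invert → 0xD24BFA0731CAB061; add 1 → 0xD24BFA0731CAB062.
Split into bytes (most-significant first): D2 4B FA 07 31 CA B0 62.
Big-endian: lowest address holds the most-significant byte.
So the memory order matches the most-significant-first order: D2 4B FA 07 31 CA B0 62.

D2 4B FA 07 31 CA B0 62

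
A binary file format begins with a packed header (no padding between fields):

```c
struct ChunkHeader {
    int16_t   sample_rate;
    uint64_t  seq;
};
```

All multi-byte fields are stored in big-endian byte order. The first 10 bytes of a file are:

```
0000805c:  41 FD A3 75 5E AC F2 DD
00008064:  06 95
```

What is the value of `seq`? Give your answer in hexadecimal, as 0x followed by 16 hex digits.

0xA3755EACF2DD0695

`seq` follows `sample_rate` (2 bytes), so it starts at byte offset 2 and occupies 8 bytes.
Bytes at offsets 2..9: A3 75 5E AC F2 DD 06 95.
Big-endian stores the most-significant byte at the lowest address.
The bytes are already most-significant first: 0xA3755EACF2DD0695.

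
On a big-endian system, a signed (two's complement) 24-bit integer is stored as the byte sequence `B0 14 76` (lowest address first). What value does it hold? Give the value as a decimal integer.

Big-endian: lowest address holds the most-significant byte.
The bytes are already most-significant first: 0xB01476.
Top bit is set, so as a signed 24-bit value this is 0xB01476 − 2^24 = -5237642.

-5237642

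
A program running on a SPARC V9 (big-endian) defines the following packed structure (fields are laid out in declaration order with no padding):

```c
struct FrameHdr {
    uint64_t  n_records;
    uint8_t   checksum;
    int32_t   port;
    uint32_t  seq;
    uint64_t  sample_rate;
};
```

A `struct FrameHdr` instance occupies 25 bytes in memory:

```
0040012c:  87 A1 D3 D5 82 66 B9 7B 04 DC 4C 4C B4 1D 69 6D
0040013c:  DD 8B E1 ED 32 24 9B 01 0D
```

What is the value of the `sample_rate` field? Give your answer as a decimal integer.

`sample_rate` follows `n_records` (8 B), `checksum` (1 B), `port` (4 B), `seq` (4 B), so it starts at offset 8 + 1 + 4 + 4 = 17 and occupies 8 bytes.
Bytes at offsets 17..24: 8B E1 ED 32 24 9B 01 0D.
Big-endian: lowest address holds the most-significant byte.
The bytes are already most-significant first: 0x8BE1ED32249B010D.
0x8BE1ED32249B010D = 10079598240650166541.

10079598240650166541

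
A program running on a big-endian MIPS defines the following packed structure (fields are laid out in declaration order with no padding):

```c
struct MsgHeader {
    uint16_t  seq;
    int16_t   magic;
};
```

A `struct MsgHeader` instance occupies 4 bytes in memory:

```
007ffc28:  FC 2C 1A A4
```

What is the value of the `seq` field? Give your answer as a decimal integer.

`seq` is the first field, at byte offset 0, occupying 2 bytes.
Bytes at offsets 0..1: FC 2C.
Big-endian stores the most-significant byte at the lowest address.
The bytes are already most-significant first: 0xFC2C.
0xFC2C = 64556.

64556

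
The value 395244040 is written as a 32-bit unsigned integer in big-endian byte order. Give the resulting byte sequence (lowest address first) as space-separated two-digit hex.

17 8E F2 08

395244040 in hexadecimal, padded to 32 bits, is 0x178EF208.
Split into bytes (most-significant first): 17 8E F2 08.
In big-endian order the high byte comes first in memory.
So the memory order matches the most-significant-first order: 17 8E F2 08.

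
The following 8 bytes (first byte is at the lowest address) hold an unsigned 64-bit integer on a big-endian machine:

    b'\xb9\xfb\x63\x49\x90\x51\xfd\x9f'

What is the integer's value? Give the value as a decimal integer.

13401414283776097695

In big-endian order the high byte comes first in memory.
The bytes are already most-significant first: 0xB9FB63499051FD9F.
0xB9FB63499051FD9F = 13401414283776097695.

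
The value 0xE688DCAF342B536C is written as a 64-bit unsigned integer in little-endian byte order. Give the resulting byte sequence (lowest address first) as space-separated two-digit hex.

6C 53 2B 34 AF DC 88 E6

Split into bytes (most-significant first): E6 88 DC AF 34 2B 53 6C.
In little-endian order the low byte comes first in memory.
So at ascending addresses the bytes are 6C 53 2B 34 AF DC 88 E6.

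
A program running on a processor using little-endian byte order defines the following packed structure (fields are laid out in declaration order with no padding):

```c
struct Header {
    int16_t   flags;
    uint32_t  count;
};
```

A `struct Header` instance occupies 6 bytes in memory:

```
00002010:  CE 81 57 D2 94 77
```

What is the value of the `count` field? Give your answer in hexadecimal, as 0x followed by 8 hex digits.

`count` follows `flags` (2 bytes), so it starts at byte offset 2 and occupies 4 bytes.
Bytes at offsets 2..5: 57 D2 94 77.
Little-endian: lowest address holds the least-significant byte.
Reassemble most-significant byte first: 77 94 D2 57 → 0x7794D257.

0x7794D257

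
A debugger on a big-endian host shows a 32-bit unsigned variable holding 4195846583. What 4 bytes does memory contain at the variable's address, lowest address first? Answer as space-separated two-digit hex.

FA 17 89 B7

4195846583 in hexadecimal, padded to 32 bits, is 0xFA1789B7.
Split into bytes (most-significant first): FA 17 89 B7.
Big-endian stores the most-significant byte at the lowest address.
So the memory order matches the most-significant-first order: FA 17 89 B7.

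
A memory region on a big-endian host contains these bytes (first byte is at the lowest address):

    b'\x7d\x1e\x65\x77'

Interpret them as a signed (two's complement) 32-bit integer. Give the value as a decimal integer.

Big-endian: lowest address holds the most-significant byte.
The bytes are already most-significant first: 0x7D1E6577.
0x7D1E6577 = 2099144055.

2099144055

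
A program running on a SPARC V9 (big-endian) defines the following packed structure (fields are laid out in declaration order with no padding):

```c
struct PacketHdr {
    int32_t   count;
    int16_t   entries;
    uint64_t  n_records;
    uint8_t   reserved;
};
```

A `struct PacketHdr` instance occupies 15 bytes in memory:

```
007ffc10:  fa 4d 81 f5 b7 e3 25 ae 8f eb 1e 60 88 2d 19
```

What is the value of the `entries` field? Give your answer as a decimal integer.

-18461

`entries` follows `count` (4 bytes), so it starts at byte offset 4 and occupies 2 bytes.
Bytes at offsets 4..5: B7 E3.
In big-endian order the high byte comes first in memory.
The bytes are already most-significant first: 0xB7E3.
Top bit is set, so as a signed 16-bit value this is 0xB7E3 − 2^16 = -18461.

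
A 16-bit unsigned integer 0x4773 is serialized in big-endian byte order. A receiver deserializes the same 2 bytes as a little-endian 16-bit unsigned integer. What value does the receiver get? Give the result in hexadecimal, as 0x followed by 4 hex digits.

Stored big-endian, the bytes at ascending addresses are 47 73.
Read back as little-endian, the first byte is least significant, giving 0x7347.

0x7347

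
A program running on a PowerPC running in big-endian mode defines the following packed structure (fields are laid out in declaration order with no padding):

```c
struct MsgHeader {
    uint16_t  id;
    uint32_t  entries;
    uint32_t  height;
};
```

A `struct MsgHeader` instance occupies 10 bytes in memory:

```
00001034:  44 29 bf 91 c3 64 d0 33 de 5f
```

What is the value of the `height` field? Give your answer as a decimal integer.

`height` follows `id` (2 B), `entries` (4 B), so it starts at offset 2 + 4 = 6 and occupies 4 bytes.
Bytes at offsets 6..9: D0 33 DE 5F.
In big-endian order the high byte comes first in memory.
The bytes are already most-significant first: 0xD033DE5F.
0xD033DE5F = 3493060191.

3493060191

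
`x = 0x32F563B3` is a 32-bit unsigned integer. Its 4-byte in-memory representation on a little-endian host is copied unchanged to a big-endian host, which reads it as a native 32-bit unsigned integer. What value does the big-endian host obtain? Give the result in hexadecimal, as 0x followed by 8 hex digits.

0xB363F532

Stored little-endian, the bytes at ascending addresses are B3 63 F5 32.
Read back as big-endian, the last byte is least significant, giving 0xB363F532.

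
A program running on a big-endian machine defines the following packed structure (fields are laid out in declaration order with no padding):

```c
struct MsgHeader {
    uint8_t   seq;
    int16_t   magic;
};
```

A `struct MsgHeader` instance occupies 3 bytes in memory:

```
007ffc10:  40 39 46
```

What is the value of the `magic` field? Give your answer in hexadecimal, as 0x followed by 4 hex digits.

0x3946

`magic` follows `seq` (1 byte), so it starts at byte offset 1 and occupies 2 bytes.
Bytes at offsets 1..2: 39 46.
Big-endian stores the most-significant byte at the lowest address.
The bytes are already most-significant first: 0x3946.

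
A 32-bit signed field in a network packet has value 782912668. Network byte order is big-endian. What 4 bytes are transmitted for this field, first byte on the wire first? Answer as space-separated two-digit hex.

2E AA 4C 9C

782912668 in hexadecimal, padded to 32 bits, is 0x2EAA4C9C.
Split into bytes (most-significant first): 2E AA 4C 9C.
In big-endian order the high byte comes first in memory.
So the memory order matches the most-significant-first order: 2E AA 4C 9C.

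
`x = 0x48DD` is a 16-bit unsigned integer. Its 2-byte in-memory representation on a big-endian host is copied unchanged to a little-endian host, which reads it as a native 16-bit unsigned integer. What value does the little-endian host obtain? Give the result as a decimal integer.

56648

Stored big-endian, the bytes at ascending addresses are 48 DD.
Read back as little-endian, the first byte is least significant, giving 0xDD48.
0xDD48 = 56648.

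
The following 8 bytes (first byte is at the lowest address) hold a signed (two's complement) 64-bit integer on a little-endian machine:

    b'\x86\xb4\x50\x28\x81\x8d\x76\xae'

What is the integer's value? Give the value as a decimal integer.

-5875353077991558010

Little-endian: lowest address holds the least-significant byte.
Reassemble most-significant byte first: AE 76 8D 81 28 50 B4 86 → 0xAE768D812850B486.
Top bit is set, so as a signed 64-bit value this is 0xAE768D812850B486 − 2^64 = -5875353077991558010.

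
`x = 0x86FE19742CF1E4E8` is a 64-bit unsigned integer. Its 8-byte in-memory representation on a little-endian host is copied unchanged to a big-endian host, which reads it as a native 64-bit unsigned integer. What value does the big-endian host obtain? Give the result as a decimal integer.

Stored little-endian, the bytes at ascending addresses are E8 E4 F1 2C 74 19 FE 86.
Read back as big-endian, the last byte is least significant, giving 0xE8E4F12C7419FE86.
0xE8E4F12C7419FE86 = 16781803284718026374.

16781803284718026374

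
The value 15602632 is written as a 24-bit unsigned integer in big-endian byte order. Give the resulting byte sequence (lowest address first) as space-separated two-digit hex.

15602632 in hexadecimal, padded to 24 bits, is 0xEE13C8.
Split into bytes (most-significant first): EE 13 C8.
Big-endian: lowest address holds the most-significant byte.
So the memory order matches the most-significant-first order: EE 13 C8.

EE 13 C8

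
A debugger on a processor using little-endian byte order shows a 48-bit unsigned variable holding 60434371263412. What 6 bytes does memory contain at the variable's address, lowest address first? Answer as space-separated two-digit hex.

B4 3B 3B F9 F6 36

60434371263412 in hexadecimal, padded to 48 bits, is 0x36F6F93B3BB4.
Split into bytes (most-significant first): 36 F6 F9 3B 3B B4.
Little-endian stores the least-significant byte at the lowest address.
So at ascending addresses the bytes are B4 3B 3B F9 F6 36.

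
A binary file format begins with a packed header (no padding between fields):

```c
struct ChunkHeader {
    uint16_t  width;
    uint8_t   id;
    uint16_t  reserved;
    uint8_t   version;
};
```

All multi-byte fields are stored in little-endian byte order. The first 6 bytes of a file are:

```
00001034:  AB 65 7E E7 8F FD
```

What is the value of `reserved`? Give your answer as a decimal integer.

36839

`reserved` follows `width` (2 B), `id` (1 B), so it starts at offset 2 + 1 = 3 and occupies 2 bytes.
Bytes at offsets 3..4: E7 8F.
Little-endian: lowest address holds the least-significant byte.
Reassemble most-significant byte first: 8F E7 → 0x8FE7.
0x8FE7 = 36839.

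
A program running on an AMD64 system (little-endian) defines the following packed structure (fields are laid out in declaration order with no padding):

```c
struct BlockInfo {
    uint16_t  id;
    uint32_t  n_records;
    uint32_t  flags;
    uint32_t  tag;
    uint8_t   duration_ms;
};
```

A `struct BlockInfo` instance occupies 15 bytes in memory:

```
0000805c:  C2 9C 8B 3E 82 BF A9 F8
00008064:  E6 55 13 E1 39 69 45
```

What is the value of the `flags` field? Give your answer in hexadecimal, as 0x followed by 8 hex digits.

0x55E6F8A9

`flags` follows `id` (2 B), `n_records` (4 B), so it starts at offset 2 + 4 = 6 and occupies 4 bytes.
Bytes at offsets 6..9: A9 F8 E6 55.
Little-endian stores the least-significant byte at the lowest address.
Reassemble most-significant byte first: 55 E6 F8 A9 → 0x55E6F8A9.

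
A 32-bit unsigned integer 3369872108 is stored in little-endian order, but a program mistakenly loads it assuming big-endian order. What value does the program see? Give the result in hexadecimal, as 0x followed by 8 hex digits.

0xEC2ADCC8

3369872108 in 32-bit hexadecimal is 0xC8DC2AEC.
Stored little-endian, the bytes at ascending addresses are EC 2A DC C8.
Read back as big-endian, the last byte is least significant, giving 0xEC2ADCC8.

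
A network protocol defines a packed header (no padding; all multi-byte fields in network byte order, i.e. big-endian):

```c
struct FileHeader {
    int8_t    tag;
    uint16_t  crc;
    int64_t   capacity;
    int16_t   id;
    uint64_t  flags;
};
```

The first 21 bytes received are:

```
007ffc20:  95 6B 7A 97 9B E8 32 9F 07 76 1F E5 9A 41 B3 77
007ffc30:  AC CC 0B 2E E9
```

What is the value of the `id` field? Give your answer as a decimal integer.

`id` follows `tag` (1 B), `crc` (2 B), `capacity` (8 B), so it starts at offset 1 + 2 + 8 = 11 and occupies 2 bytes.
Bytes at offsets 11..12: E5 9A.
In big-endian order the high byte comes first in memory.
The bytes are already most-significant first: 0xE59A.
Top bit is set, so as a signed 16-bit value this is 0xE59A − 2^16 = -6758.

-6758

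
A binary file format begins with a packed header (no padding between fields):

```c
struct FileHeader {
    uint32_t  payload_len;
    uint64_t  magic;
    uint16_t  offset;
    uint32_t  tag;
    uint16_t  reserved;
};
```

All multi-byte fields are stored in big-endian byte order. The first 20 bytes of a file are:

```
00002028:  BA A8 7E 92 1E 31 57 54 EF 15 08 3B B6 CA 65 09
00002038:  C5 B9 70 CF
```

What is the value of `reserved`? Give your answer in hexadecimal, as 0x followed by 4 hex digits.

0x70CF

`reserved` follows `payload_len` (4 B), `magic` (8 B), `offset` (2 B), `tag` (4 B), so it starts at offset 4 + 8 + 2 + 4 = 18 and occupies 2 bytes.
Bytes at offsets 18..19: 70 CF.
Big-endian stores the most-significant byte at the lowest address.
The bytes are already most-significant first: 0x70CF.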